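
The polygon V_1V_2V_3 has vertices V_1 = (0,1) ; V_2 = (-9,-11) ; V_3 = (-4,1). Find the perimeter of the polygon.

32

|V_1V_2| = √((-9)² + (-12)²) = √225 = 15
|V_2V_3| = √((5)² + (12)²) = √169 = 13
|V_3V_1| = √((4)² + (0)²) = √16 = 4
Perimeter = 15 + 13 + 4 = 32.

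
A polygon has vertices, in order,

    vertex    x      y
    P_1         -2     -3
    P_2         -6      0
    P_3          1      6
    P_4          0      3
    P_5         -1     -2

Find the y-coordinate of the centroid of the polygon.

Apply Gauss's area formula. First the cross-terms c_i = x_i·y_{i+1} − x_{i+1}·y_i:
  -18, -36, 3, 3, -1  ⇒  2A = -49, A = -24.5.
Then Σ (y_i + y_{i+1})·c_i = -127, so ȳ = -127 / (6·(-24.5)) = 127/147.

127/147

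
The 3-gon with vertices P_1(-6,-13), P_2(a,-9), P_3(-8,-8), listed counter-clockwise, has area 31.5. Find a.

Write out the shoelace sum; only the two edges meeting at P_2 involve a:
2·Area = [((-6)·(-9) − a·(-13)) + (a·(-8) − (-8)·(-9))] + 56
       = 5·a + 38 = 63
⇒ a = 5.

5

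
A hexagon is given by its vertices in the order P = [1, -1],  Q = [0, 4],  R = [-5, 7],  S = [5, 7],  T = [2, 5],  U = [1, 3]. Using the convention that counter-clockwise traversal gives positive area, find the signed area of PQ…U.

Apply the shoelace (surveyor's) formula: 2A = Σ (x_i·y_{i+1} − x_{i+1}·y_i), indices taken mod 6.
P→Q: (1)(4) − (0)(-1) = 4
Q→R: (0)(7) − (-5)(4) = 20
R→S: (-5)(7) − (5)(7) = -70
S→T: (5)(5) − (2)(7) = 11
T→U: (2)(3) − (1)(5) = 1
U→P: (1)(-1) − (1)(3) = -4
Σ = -38
Signed area = Σ/2 = -19 (negative ⇒ clockwise traversal).

-19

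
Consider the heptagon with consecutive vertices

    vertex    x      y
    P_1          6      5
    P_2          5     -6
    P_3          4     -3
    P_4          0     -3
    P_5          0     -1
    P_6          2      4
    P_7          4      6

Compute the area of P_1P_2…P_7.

41

Apply the surveyor's formula: 2A = Σ (x_i·y_{i+1} − x_{i+1}·y_i), indices taken mod 7.
Σ = (-61) + (9) + (-12) + (0) + (2) + (-4) + (-16) = -82
Area = |Σ|/2 = 41.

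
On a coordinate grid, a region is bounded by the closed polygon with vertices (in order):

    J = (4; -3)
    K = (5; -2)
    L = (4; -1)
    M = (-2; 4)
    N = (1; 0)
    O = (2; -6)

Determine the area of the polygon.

16

Apply the shoelace (surveyor's) formula: 2A = Σ (x_i·y_{i+1} − x_{i+1}·y_i), indices taken mod 6.
Cross-terms: 7, 3, 14, -4, -6, 18  ⇒  Σ = 32
Area = |Σ|/2 = 16.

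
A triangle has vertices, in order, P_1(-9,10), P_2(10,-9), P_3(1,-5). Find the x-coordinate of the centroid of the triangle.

2/3

Apply the shoelace (surveyor's) formula. First the cross-terms c_i = x_i·y_{i+1} − x_{i+1}·y_i:
  -19, -41, -35  ⇒  2A = -95, A = -47.5.
Then Σ (x_i + x_{i+1})·c_i = -190, so x̄ = -190 / (6·(-47.5)) = 2/3.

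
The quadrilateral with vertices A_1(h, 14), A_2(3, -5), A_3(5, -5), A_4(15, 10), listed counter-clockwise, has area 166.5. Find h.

-2

Write out the shoelace sum; only the two edges meeting at A_1 involve h:
2·Area = [(15·14 − h·10) + (h·(-5) − 3·14)] + 135
       = -15·h + 303 = 333
⇒ h = -2.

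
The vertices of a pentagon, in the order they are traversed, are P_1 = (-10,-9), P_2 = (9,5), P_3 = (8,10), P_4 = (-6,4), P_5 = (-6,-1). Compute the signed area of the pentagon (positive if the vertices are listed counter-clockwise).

123.5

Apply the shoelace (surveyor's) formula: 2A = Σ (x_i·y_{i+1} − x_{i+1}·y_i), indices taken mod 5.
Σ = (31) + (50) + (92) + (30) + (44) = 247
Signed area = Σ/2 = 123.5 (positive ⇒ counter-clockwise traversal).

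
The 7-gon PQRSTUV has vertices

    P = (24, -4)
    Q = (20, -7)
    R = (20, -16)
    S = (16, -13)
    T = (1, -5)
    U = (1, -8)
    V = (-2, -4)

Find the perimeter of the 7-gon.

70

|PQ| = √((-4)² + (-3)²) = √25 = 5
|QR| = √((0)² + (-9)²) = √81 = 9
|RS| = √((-4)² + (3)²) = √25 = 5
|ST| = √((-15)² + (8)²) = √289 = 17
|TU| = √((0)² + (-3)²) = √9 = 3
|UV| = √((-3)² + (4)²) = √25 = 5
|VP| = √((26)² + (0)²) = √676 = 26
Perimeter = 5 + 9 + 5 + 17 + 3 + 5 + 26 = 70.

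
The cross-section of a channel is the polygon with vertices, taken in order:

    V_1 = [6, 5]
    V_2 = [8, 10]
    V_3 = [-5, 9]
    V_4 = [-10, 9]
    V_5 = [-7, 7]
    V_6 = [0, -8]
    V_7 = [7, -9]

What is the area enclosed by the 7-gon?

Σ = (20) + (122) + (45) + (-7) + (56) + (56) + (89) = 381
Area = |Σ|/2 = 190.5.

190.5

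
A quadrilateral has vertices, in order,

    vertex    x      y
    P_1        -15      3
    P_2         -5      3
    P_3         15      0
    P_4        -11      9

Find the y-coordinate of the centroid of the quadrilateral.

118/27

Apply Gauss's area formula. First the cross-terms c_i = x_i·y_{i+1} − x_{i+1}·y_i:
  -30, -45, 135, 102  ⇒  2A = 162, A = 81.
Then Σ (y_i + y_{i+1})·c_i = 2124, so ȳ = 2124 / (6·81) = 118/27.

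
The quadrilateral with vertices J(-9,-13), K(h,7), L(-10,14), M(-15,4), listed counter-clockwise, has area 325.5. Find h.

The doubled signed area Σ (x_i y_{i+1} − x_{i+1} y_i) is linear in h.
With h=0 it equals 408; the coefficient of h is 27 (from the two edges through K).
So 27·h + 408 = 2·325.5 = 651 ⇒ h = 9.

9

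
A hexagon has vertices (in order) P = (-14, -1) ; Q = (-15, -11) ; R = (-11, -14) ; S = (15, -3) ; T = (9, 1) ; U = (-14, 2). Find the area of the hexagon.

293.5

Σ = (139) + (89) + (243) + (42) + (32) + (42) = 587
Area = |Σ|/2 = 293.5.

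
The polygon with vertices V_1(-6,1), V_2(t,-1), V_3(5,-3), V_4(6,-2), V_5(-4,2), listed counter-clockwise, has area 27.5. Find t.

The doubled signed area Σ (x_i y_{i+1} − x_{i+1} y_i) is linear in t.
With t=0 it equals 31; the coefficient of t is -4 (from the two edges through V_2).
So -4·t + 31 = 2·27.5 = 55 ⇒ t = -6.

-6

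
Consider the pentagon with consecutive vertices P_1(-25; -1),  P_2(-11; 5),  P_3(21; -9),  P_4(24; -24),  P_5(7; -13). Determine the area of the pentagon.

Apply the shoelace formula: 2A = Σ (x_i·y_{i+1} − x_{i+1}·y_i), indices taken mod 5.
Σ = (-136) + (-6) + (-288) + (-144) + (-332) = -906
Area = |Σ|/2 = 453.

453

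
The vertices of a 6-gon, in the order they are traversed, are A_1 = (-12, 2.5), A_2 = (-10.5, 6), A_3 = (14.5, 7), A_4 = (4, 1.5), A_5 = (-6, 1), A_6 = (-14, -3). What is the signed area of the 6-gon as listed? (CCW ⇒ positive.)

-119.25

Apply the surveyor's formula: 2A = Σ (x_i·y_{i+1} − x_{i+1}·y_i), indices taken mod 6.
Σ = (-45.75) + (-160.5) + (-6.25) + (13) + (32) + (-71) = -238.5
Signed area = Σ/2 = -119.25 (negative ⇒ clockwise traversal).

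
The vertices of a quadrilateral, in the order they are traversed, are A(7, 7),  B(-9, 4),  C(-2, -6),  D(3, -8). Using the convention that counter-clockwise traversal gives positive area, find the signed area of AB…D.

132

Apply the shoelace formula: 2A = Σ (x_i·y_{i+1} − x_{i+1}·y_i), indices taken mod 4.
Cross-terms: 91, 62, 34, 77  ⇒  Σ = 264
Signed area = Σ/2 = 132 (positive ⇒ counter-clockwise traversal).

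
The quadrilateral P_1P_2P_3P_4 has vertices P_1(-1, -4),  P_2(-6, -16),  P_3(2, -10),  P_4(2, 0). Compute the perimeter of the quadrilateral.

|P_1P_2| = √((-5)² + (-12)²) = √169 = 13
|P_2P_3| = √((8)² + (6)²) = √100 = 10
|P_3P_4| = √((0)² + (10)²) = √100 = 10
|P_4P_1| = √((-3)² + (-4)²) = √25 = 5
Perimeter = 13 + 10 + 10 + 5 = 38.

38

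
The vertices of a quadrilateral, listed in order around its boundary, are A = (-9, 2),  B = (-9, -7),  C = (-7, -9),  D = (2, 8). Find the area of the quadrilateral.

75.5

Apply the surveyor's formula: 2A = Σ (x_i·y_{i+1} − x_{i+1}·y_i), indices taken mod 4.
Σ = (81) + (32) + (-38) + (76) = 151
Area = |Σ|/2 = 75.5.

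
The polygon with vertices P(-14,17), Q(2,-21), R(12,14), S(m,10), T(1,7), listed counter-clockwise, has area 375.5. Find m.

The doubled signed area Σ (x_i y_{i+1} − x_{i+1} y_i) is linear in m.
With m=0 it equals 765; the coefficient of m is -7 (from the two edges through S).
So -7·m + 765 = 2·375.5 = 751 ⇒ m = 2.

2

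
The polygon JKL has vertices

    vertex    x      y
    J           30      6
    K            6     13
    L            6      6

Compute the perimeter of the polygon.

56

|JK| = √((-24)² + (7)²) = √625 = 25
|KL| = √((0)² + (-7)²) = √49 = 7
|LJ| = √((24)² + (0)²) = √576 = 24
Perimeter = 25 + 7 + 24 = 56.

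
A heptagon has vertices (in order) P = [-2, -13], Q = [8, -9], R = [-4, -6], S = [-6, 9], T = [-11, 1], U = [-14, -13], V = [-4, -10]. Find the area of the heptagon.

168

Apply the shoelace formula: 2A = Σ (x_i·y_{i+1} − x_{i+1}·y_i), indices taken mod 7.
Cross-terms: 122, -84, -72, 93, 157, 88, 32  ⇒  Σ = 336
Area = |Σ|/2 = 168.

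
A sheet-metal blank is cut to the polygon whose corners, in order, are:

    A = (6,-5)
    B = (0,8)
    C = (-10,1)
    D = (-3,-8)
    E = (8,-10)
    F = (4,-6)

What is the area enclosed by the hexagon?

156.5

A→B: (6)(8) − (0)(-5) = 48
B→C: (0)(1) − (-10)(8) = 80
C→D: (-10)(-8) − (-3)(1) = 83
D→E: (-3)(-10) − (8)(-8) = 94
E→F: (8)(-6) − (4)(-10) = -8
F→A: (4)(-5) − (6)(-6) = 16
Σ = 313
Area = |Σ|/2 = 156.5.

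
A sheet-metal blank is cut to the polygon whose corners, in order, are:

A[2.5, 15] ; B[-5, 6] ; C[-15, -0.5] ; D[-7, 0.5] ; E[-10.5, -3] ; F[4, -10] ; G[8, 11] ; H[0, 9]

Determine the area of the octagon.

Apply the surveyor's formula: 2A = Σ (x_i·y_{i+1} − x_{i+1}·y_i), indices taken mod 8.
A→B: (2.5)(6) − (-5)(15) = 90
B→C: (-5)(-0.5) − (-15)(6) = 92.5
C→D: (-15)(0.5) − (-7)(-0.5) = -11
D→E: (-7)(-3) − (-10.5)(0.5) = 26.25
E→F: (-10.5)(-10) − (4)(-3) = 117
F→G: (4)(11) − (8)(-10) = 124
G→H: (8)(9) − (0)(11) = 72
H→A: (0)(15) − (2.5)(9) = -22.5
Σ = 488.25
Area = |Σ|/2 = 244.125.

244.125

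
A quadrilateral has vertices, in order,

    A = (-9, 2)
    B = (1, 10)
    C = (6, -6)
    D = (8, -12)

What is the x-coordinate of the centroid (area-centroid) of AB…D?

Apply Gauss's area formula. First the cross-terms c_i = x_i·y_{i+1} − x_{i+1}·y_i:
  -92, -66, -24, -92  ⇒  2A = -274, A = -137.
Then Σ (x_i + x_{i+1})·c_i = 30, so x̄ = 30 / (6·(-137)) = -5/137.

-5/137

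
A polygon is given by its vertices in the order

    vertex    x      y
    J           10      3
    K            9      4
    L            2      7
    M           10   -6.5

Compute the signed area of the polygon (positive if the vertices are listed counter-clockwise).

40

Apply Gauss's area formula: 2A = Σ (x_i·y_{i+1} − x_{i+1}·y_i), indices taken mod 4.
Cross-terms: 13, 55, -83, 95  ⇒  Σ = 80
Signed area = Σ/2 = 40 (positive ⇒ counter-clockwise traversal).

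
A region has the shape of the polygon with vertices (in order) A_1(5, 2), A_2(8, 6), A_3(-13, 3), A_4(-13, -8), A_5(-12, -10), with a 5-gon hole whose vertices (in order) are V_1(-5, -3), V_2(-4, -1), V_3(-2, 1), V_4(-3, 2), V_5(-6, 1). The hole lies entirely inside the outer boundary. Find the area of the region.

150.5

Outer boundary:
Apply the shoelace formula: 2A = Σ (x_i·y_{i+1} − x_{i+1}·y_i), indices taken mod 5.
Cross-terms: 14, 102, 143, 34, 26  ⇒  Σ = 319
Area = |Σ|/2 = 159.5.
Hole:
Apply the surveyor's formula: 2A = Σ (x_i·y_{i+1} − x_{i+1}·y_i), indices taken mod 5.
V_1→V_2: (-5)(-1) − (-4)(-3) = -7
V_2→V_3: (-4)(1) − (-2)(-1) = -6
V_3→V_4: (-2)(2) − (-3)(1) = -1
V_4→V_5: (-3)(1) − (-6)(2) = 9
V_5→V_1: (-6)(-3) − (-5)(1) = 23
Σ = 18
Area = |Σ|/2 = 9.
Net area = 159.5 − 9 = 150.5.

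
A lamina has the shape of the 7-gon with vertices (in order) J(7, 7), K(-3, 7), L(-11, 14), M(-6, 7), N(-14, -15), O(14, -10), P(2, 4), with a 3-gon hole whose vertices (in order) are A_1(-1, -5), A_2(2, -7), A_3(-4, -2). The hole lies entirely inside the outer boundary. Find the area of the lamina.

354.5

Outer boundary:
Apply the surveyor's formula: 2A = Σ (x_i·y_{i+1} − x_{i+1}·y_i), indices taken mod 7.
Σ = (70) + (35) + (7) + (188) + (350) + (76) + (-14) = 712
Area = |Σ|/2 = 356.
Hole:
A_1→A_2: (-1)(-7) − (2)(-5) = 17
A_2→A_3: (2)(-2) − (-4)(-7) = -32
A_3→A_1: (-4)(-5) − (-1)(-2) = 18
Σ = 3
Area = |Σ|/2 = 1.5.
Net area = 356 − 1.5 = 354.5.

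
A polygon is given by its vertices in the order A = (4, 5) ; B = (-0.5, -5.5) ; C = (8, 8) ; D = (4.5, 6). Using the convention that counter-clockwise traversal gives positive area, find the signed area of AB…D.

Apply Gauss's area formula: 2A = Σ (x_i·y_{i+1} − x_{i+1}·y_i), indices taken mod 4.
Cross-terms: -19.5, 40, 12, -1.5  ⇒  Σ = 31
Signed area = Σ/2 = 15.5 (positive ⇒ counter-clockwise traversal).

15.5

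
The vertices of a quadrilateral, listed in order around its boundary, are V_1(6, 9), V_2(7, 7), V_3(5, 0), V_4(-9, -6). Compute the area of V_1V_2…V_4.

Apply the shoelace (surveyor's) formula: 2A = Σ (x_i·y_{i+1} − x_{i+1}·y_i), indices taken mod 4.
Cross-terms: -21, -35, -30, -45  ⇒  Σ = -131
Area = |Σ|/2 = 65.5.

65.5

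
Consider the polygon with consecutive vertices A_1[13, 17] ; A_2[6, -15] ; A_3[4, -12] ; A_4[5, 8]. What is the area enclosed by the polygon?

Σ = (-297) + (-12) + (92) + (-19) = -236
Area = |Σ|/2 = 118.

118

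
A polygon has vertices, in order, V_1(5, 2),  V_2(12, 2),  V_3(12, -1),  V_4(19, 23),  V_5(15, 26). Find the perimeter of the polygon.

|V_1V_2| = √((7)² + (0)²) = √49 = 7
|V_2V_3| = √((0)² + (-3)²) = √9 = 3
|V_3V_4| = √((7)² + (24)²) = √625 = 25
|V_4V_5| = √((-4)² + (3)²) = √25 = 5
|V_5V_1| = √((-10)² + (-24)²) = √676 = 26
Perimeter = 7 + 3 + 25 + 5 + 26 = 66.

66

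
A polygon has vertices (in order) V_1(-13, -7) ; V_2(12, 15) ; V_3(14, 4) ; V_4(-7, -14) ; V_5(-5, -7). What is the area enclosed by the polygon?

259

V_1→V_2: (-13)(15) − (12)(-7) = -111
V_2→V_3: (12)(4) − (14)(15) = -162
V_3→V_4: (14)(-14) − (-7)(4) = -168
V_4→V_5: (-7)(-7) − (-5)(-14) = -21
V_5→V_1: (-5)(-7) − (-13)(-7) = -56
Σ = -518
Area = |Σ|/2 = 259.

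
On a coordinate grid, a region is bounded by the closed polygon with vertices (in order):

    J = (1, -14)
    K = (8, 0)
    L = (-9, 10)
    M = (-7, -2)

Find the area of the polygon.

Apply Gauss's area formula: 2A = Σ (x_i·y_{i+1} − x_{i+1}·y_i), indices taken mod 4.
Cross-terms: 112, 80, 88, 100  ⇒  Σ = 380
Area = |Σ|/2 = 190.

190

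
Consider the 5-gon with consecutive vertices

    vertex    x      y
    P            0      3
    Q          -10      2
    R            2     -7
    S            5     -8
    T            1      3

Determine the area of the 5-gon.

Apply the shoelace formula: 2A = Σ (x_i·y_{i+1} − x_{i+1}·y_i), indices taken mod 5.
Σ = (30) + (66) + (19) + (23) + (3) = 141
Area = |Σ|/2 = 70.5.

70.5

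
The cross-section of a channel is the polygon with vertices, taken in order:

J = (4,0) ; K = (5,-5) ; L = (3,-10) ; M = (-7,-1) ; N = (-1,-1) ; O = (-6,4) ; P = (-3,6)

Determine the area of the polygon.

90

Σ = (-20) + (-35) + (-73) + (6) + (-10) + (-24) + (-24) = -180
Area = |Σ|/2 = 90.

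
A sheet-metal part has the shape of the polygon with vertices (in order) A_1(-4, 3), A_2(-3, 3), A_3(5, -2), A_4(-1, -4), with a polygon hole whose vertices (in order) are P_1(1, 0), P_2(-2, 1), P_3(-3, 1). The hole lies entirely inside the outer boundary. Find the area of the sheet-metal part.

Outer boundary:
Σ = (-3) + (-9) + (-22) + (-19) = -53
Area = |Σ|/2 = 26.5.
Hole:
Apply the shoelace formula: 2A = Σ (x_i·y_{i+1} − x_{i+1}·y_i), indices taken mod 3.
Σ = (1) + (1) + (-1) = 1
Area = |Σ|/2 = 0.5.
Net area = 26.5 − 0.5 = 26.

26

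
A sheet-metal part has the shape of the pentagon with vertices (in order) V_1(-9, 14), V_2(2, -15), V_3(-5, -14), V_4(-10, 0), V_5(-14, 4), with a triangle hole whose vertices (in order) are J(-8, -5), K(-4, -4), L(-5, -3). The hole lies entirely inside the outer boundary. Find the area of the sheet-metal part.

Outer boundary:
Apply the shoelace (surveyor's) formula: 2A = Σ (x_i·y_{i+1} − x_{i+1}·y_i), indices taken mod 5.
Σ = (107) + (-103) + (-140) + (-40) + (-160) = -336
Area = |Σ|/2 = 168.
Hole:
Apply the shoelace (surveyor's) formula: 2A = Σ (x_i·y_{i+1} − x_{i+1}·y_i), indices taken mod 3.
J→K: (-8)(-4) − (-4)(-5) = 12
K→L: (-4)(-3) − (-5)(-4) = -8
L→J: (-5)(-5) − (-8)(-3) = 1
Σ = 5
Area = |Σ|/2 = 2.5.
Net area = 168 − 2.5 = 165.5.

165.5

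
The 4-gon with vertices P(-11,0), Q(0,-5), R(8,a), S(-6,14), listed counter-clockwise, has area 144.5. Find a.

The doubled signed area Σ (x_i y_{i+1} − x_{i+1} y_i) is linear in a.
With a=0 it equals 361; the coefficient of a is 6 (from the two edges through R).
So 6·a + 361 = 2·144.5 = 289 ⇒ a = -12.

-12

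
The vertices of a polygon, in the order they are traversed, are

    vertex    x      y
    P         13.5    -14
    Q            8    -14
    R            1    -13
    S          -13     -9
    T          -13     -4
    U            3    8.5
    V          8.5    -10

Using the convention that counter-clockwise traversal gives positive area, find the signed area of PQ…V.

Cross-terms: -77, -90, -178, -65, -98.5, -102.25, 16  ⇒  Σ = -594.75
Signed area = Σ/2 = -297.375 (negative ⇒ clockwise traversal).

-297.375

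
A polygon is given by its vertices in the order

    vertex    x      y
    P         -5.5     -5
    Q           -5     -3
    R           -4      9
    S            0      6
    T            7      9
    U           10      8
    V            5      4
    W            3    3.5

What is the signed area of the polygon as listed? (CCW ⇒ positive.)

Cross-terms: -8.5, -57, -24, -42, -34, 0, 5.5, 4.25  ⇒  Σ = -155.75
Signed area = Σ/2 = -77.875 (negative ⇒ clockwise traversal).

-77.875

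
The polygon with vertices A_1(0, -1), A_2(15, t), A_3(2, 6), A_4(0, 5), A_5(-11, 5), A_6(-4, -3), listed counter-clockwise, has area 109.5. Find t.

4

Write out the shoelace sum; only the two edges meeting at A_2 involve t:
2·Area = [(0·t − 15·(-1)) + (15·6 − 2·t)] + 122
       = -2·t + 227 = 219
⇒ t = 4.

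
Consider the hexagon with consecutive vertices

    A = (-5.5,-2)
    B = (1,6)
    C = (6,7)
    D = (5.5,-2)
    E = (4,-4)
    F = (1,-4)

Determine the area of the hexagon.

Apply the shoelace formula: 2A = Σ (x_i·y_{i+1} − x_{i+1}·y_i), indices taken mod 6.
Cross-terms: -31, -29, -50.5, -14, -12, -24  ⇒  Σ = -160.5
Area = |Σ|/2 = 80.25.

80.25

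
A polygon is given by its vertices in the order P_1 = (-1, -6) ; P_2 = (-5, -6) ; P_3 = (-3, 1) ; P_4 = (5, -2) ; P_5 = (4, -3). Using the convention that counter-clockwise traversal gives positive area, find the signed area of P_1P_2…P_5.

Apply the shoelace (surveyor's) formula: 2A = Σ (x_i·y_{i+1} − x_{i+1}·y_i), indices taken mod 5.
P_1→P_2: (-1)(-6) − (-5)(-6) = -24
P_2→P_3: (-5)(1) − (-3)(-6) = -23
P_3→P_4: (-3)(-2) − (5)(1) = 1
P_4→P_5: (5)(-3) − (4)(-2) = -7
P_5→P_1: (4)(-6) − (-1)(-3) = -27
Σ = -80
Signed area = Σ/2 = -40 (negative ⇒ clockwise traversal).

-40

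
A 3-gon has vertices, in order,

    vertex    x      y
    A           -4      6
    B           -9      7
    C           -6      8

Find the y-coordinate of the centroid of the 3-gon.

7

Apply Gauss's area formula. First the cross-terms c_i = x_i·y_{i+1} − x_{i+1}·y_i:
  26, -30, -4  ⇒  2A = -8, A = -4.
Then Σ (y_i + y_{i+1})·c_i = -168, so ȳ = -168 / (6·(-4)) = 7.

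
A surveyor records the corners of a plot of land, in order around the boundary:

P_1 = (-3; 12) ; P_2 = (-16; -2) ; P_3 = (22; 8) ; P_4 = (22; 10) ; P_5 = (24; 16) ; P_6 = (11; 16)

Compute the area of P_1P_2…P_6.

Apply the surveyor's formula: 2A = Σ (x_i·y_{i+1} − x_{i+1}·y_i), indices taken mod 6.
Σ = (198) + (-84) + (44) + (112) + (208) + (180) = 658
Area = |Σ|/2 = 329.

329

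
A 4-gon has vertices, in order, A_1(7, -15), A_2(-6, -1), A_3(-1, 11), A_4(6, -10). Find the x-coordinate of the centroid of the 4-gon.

Apply the shoelace formula. First the cross-terms c_i = x_i·y_{i+1} − x_{i+1}·y_i:
  -97, -67, -56, -20  ⇒  2A = -240, A = -120.
Then Σ (x_i + x_{i+1})·c_i = -168, so x̄ = -168 / (6·(-120)) = 7/30.

7/30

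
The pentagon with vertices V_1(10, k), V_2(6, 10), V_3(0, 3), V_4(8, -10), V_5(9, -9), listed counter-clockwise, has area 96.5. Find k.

-3

Write out the shoelace sum; only the two edges meeting at V_1 involve k:
2·Area = [(9·k − 10·(-9)) + (10·10 − 6·k)] + 12
       = 3·k + 202 = 193
⇒ k = -3.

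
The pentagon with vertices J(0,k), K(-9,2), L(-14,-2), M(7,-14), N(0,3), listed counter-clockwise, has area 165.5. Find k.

6

Write out the shoelace sum; only the two edges meeting at J involve k:
2·Area = [(0·k − 0·3) + (0·2 − (-9)·k)] + 277
       = 9·k + 277 = 331
⇒ k = 6.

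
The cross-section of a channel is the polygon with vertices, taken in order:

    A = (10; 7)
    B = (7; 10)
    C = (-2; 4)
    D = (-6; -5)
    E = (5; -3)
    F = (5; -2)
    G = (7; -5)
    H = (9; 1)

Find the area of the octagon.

137.5

Apply the shoelace (surveyor's) formula: 2A = Σ (x_i·y_{i+1} − x_{i+1}·y_i), indices taken mod 8.
Cross-terms: 51, 48, 34, 43, 5, -11, 52, 53  ⇒  Σ = 275
Area = |Σ|/2 = 137.5.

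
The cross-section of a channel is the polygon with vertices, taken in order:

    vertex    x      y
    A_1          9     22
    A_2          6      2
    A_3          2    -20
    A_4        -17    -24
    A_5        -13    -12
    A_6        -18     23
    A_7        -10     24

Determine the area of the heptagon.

Apply Gauss's area formula: 2A = Σ (x_i·y_{i+1} − x_{i+1}·y_i), indices taken mod 7.
A_1→A_2: (9)(2) − (6)(22) = -114
A_2→A_3: (6)(-20) − (2)(2) = -124
A_3→A_4: (2)(-24) − (-17)(-20) = -388
A_4→A_5: (-17)(-12) − (-13)(-24) = -108
A_5→A_6: (-13)(23) − (-18)(-12) = -515
A_6→A_7: (-18)(24) − (-10)(23) = -202
A_7→A_1: (-10)(22) − (9)(24) = -436
Σ = -1887
Area = |Σ|/2 = 943.5.

943.5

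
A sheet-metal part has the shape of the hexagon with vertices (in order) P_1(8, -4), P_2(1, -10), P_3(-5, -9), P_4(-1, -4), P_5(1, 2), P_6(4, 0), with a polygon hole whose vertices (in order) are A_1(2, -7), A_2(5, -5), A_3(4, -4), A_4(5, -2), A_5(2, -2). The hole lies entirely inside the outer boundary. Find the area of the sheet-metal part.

Outer boundary:
Cross-terms: -76, -59, 11, 2, -8, -16  ⇒  Σ = -146
Area = |Σ|/2 = 73.
Hole:
Apply the shoelace (surveyor's) formula: 2A = Σ (x_i·y_{i+1} − x_{i+1}·y_i), indices taken mod 5.
Σ = (25) + (0) + (12) + (-6) + (-10) = 21
Area = |Σ|/2 = 10.5.
Net area = 73 − 10.5 = 62.5.

62.5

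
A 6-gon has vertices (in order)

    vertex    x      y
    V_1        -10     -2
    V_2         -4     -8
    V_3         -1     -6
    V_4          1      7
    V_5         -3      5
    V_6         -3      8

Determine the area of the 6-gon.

95

Apply Gauss's area formula: 2A = Σ (x_i·y_{i+1} − x_{i+1}·y_i), indices taken mod 6.
Cross-terms: 72, 16, -1, 26, -9, 86  ⇒  Σ = 190
Area = |Σ|/2 = 95.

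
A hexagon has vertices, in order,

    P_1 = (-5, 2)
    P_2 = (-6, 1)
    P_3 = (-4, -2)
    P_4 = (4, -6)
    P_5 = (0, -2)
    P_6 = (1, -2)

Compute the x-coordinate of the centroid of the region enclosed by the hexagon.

-235/123

Apply the shoelace (surveyor's) formula. First the cross-terms c_i = x_i·y_{i+1} − x_{i+1}·y_i:
  7, 16, 32, -8, 2, -8  ⇒  2A = 41, A = 20.5.
Then Σ (x_i + x_{i+1})·c_i = -235, so x̄ = -235 / (6·20.5) = -235/123.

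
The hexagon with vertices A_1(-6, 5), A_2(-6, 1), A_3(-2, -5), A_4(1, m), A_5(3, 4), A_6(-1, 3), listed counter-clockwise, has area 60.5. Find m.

Write out the shoelace sum; only the two edges meeting at A_4 involve m:
2·Area = [((-2)·m − 1·(-5)) + (1·4 − 3·m)] + 82
       = -5·m + 91 = 121
⇒ m = -6.

-6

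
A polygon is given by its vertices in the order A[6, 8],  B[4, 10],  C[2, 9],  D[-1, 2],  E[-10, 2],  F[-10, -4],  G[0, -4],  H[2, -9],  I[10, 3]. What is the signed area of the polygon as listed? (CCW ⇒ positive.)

Cross-terms: 28, 16, 13, 18, 60, 40, 8, 96, 62  ⇒  Σ = 341
Signed area = Σ/2 = 170.5 (positive ⇒ counter-clockwise traversal).

170.5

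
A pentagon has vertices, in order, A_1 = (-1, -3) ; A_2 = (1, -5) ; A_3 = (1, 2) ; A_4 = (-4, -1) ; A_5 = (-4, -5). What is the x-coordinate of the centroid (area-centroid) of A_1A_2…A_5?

Apply the shoelace (surveyor's) formula. First the cross-terms c_i = x_i·y_{i+1} − x_{i+1}·y_i:
  8, 7, 7, 16, 7  ⇒  2A = 45, A = 22.5.
Then Σ (x_i + x_{i+1})·c_i = -170, so x̄ = -170 / (6·22.5) = -34/27.

-34/27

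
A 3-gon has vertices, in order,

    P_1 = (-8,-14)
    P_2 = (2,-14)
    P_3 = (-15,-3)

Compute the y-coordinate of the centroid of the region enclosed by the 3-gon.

Apply Gauss's area formula. First the cross-terms c_i = x_i·y_{i+1} − x_{i+1}·y_i:
  140, -216, 186  ⇒  2A = 110, A = 55.
Then Σ (y_i + y_{i+1})·c_i = -3410, so ȳ = -3410 / (6·55) = -31/3.

-31/3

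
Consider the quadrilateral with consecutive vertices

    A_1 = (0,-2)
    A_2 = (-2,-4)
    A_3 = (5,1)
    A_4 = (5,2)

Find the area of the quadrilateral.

Apply the surveyor's formula: 2A = Σ (x_i·y_{i+1} − x_{i+1}·y_i), indices taken mod 4.
Σ = (-4) + (18) + (5) + (-10) = 9
Area = |Σ|/2 = 4.5.

4.5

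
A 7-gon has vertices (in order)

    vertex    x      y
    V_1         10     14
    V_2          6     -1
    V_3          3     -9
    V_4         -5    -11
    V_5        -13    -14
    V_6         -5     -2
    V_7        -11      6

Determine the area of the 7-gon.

V_1→V_2: (10)(-1) − (6)(14) = -94
V_2→V_3: (6)(-9) − (3)(-1) = -51
V_3→V_4: (3)(-11) − (-5)(-9) = -78
V_4→V_5: (-5)(-14) − (-13)(-11) = -73
V_5→V_6: (-13)(-2) − (-5)(-14) = -44
V_6→V_7: (-5)(6) − (-11)(-2) = -52
V_7→V_1: (-11)(14) − (10)(6) = -214
Σ = -606
Area = |Σ|/2 = 303.

303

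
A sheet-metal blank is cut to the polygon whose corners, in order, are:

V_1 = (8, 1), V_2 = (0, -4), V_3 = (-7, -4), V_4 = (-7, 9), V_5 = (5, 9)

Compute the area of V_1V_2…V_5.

163

Apply the shoelace formula: 2A = Σ (x_i·y_{i+1} − x_{i+1}·y_i), indices taken mod 5.
Cross-terms: -32, -28, -91, -108, -67  ⇒  Σ = -326
Area = |Σ|/2 = 163.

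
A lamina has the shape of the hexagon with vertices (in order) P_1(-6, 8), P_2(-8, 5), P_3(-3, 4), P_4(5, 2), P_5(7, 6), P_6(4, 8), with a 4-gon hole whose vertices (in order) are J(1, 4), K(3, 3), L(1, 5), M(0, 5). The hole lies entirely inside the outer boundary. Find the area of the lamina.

Outer boundary:
Σ = (34) + (-17) + (-26) + (16) + (32) + (80) = 119
Area = |Σ|/2 = 59.5.
Hole:
Σ = (-9) + (12) + (5) + (-5) = 3
Area = |Σ|/2 = 1.5.
Net area = 59.5 − 1.5 = 58.

58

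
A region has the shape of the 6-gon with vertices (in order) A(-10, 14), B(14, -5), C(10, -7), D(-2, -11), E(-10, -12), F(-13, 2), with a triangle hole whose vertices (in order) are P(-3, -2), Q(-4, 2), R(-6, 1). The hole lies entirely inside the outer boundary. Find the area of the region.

Outer boundary:
Σ = (-146) + (-48) + (-124) + (-86) + (-176) + (-162) = -742
Area = |Σ|/2 = 371.
Hole:
Cross-terms: -14, 8, 15  ⇒  Σ = 9
Area = |Σ|/2 = 4.5.
Net area = 371 − 4.5 = 366.5.

366.5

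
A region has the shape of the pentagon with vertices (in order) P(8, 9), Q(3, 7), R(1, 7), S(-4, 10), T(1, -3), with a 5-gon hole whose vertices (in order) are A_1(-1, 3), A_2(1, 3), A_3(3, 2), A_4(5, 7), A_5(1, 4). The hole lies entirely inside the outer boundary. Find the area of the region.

49

Outer boundary:
Σ = (29) + (14) + (38) + (2) + (33) = 116
Area = |Σ|/2 = 58.
Hole:
Apply the shoelace (surveyor's) formula: 2A = Σ (x_i·y_{i+1} − x_{i+1}·y_i), indices taken mod 5.
Cross-terms: -6, -7, 11, 13, 7  ⇒  Σ = 18
Area = |Σ|/2 = 9.
Net area = 58 − 9 = 49.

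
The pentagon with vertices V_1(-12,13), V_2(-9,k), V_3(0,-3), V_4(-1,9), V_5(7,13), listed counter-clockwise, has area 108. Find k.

The doubled signed area Σ (x_i y_{i+1} − x_{i+1} y_i) is linear in k.
With k=0 it equals 312; the coefficient of k is -12 (from the two edges through V_2).
So -12·k + 312 = 2·108 = 216 ⇒ k = 8.

8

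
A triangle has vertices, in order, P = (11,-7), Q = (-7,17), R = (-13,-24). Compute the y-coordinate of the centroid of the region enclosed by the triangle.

Apply Gauss's area formula. First the cross-terms c_i = x_i·y_{i+1} − x_{i+1}·y_i:
  138, 389, 355  ⇒  2A = 882, A = 441.
Then Σ (y_i + y_{i+1})·c_i = -12348, so ȳ = -12348 / (6·441) = -14/3.

-14/3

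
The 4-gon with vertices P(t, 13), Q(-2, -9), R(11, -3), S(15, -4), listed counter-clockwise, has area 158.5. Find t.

The doubled signed area Σ (x_i y_{i+1} − x_{i+1} y_i) is linear in t.
With t=0 it equals 327; the coefficient of t is -5 (from the two edges through P).
So -5·t + 327 = 2·158.5 = 317 ⇒ t = 2.

2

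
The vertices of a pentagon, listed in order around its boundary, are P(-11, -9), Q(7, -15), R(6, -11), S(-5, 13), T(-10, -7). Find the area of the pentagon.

221

Apply the surveyor's formula: 2A = Σ (x_i·y_{i+1} − x_{i+1}·y_i), indices taken mod 5.
Σ = (228) + (13) + (23) + (165) + (13) = 442
Area = |Σ|/2 = 221.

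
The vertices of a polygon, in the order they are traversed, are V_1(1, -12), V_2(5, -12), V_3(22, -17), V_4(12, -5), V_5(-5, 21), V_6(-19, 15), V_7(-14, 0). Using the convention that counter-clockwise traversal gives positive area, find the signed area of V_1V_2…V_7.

Apply the shoelace (surveyor's) formula: 2A = Σ (x_i·y_{i+1} − x_{i+1}·y_i), indices taken mod 7.
V_1→V_2: (1)(-12) − (5)(-12) = 48
V_2→V_3: (5)(-17) − (22)(-12) = 179
V_3→V_4: (22)(-5) − (12)(-17) = 94
V_4→V_5: (12)(21) − (-5)(-5) = 227
V_5→V_6: (-5)(15) − (-19)(21) = 324
V_6→V_7: (-19)(0) − (-14)(15) = 210
V_7→V_1: (-14)(-12) − (1)(0) = 168
Σ = 1250
Signed area = Σ/2 = 625 (positive ⇒ counter-clockwise traversal).

625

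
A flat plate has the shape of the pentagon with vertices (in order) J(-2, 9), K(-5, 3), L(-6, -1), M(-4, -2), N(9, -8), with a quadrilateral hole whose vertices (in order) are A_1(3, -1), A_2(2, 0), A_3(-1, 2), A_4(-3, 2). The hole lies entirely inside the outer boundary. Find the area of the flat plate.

89

Outer boundary:
Apply the shoelace formula: 2A = Σ (x_i·y_{i+1} − x_{i+1}·y_i), indices taken mod 5.
J→K: (-2)(3) − (-5)(9) = 39
K→L: (-5)(-1) − (-6)(3) = 23
L→M: (-6)(-2) − (-4)(-1) = 8
M→N: (-4)(-8) − (9)(-2) = 50
N→J: (9)(9) − (-2)(-8) = 65
Σ = 185
Area = |Σ|/2 = 92.5.
Hole:
Apply the shoelace formula: 2A = Σ (x_i·y_{i+1} − x_{i+1}·y_i), indices taken mod 4.
A_1→A_2: (3)(0) − (2)(-1) = 2
A_2→A_3: (2)(2) − (-1)(0) = 4
A_3→A_4: (-1)(2) − (-3)(2) = 4
A_4→A_1: (-3)(-1) − (3)(2) = -3
Σ = 7
Area = |Σ|/2 = 3.5.
Net area = 92.5 − 3.5 = 89.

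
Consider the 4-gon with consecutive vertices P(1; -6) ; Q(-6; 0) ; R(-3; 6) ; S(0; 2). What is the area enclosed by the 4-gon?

Σ = (-36) + (-36) + (-6) + (-2) = -80
Area = |Σ|/2 = 40.

40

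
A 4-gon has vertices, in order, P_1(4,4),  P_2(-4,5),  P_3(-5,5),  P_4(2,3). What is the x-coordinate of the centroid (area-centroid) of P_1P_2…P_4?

Apply the shoelace (surveyor's) formula. First the cross-terms c_i = x_i·y_{i+1} − x_{i+1}·y_i:
  36, 5, -25, -4  ⇒  2A = 12, A = 6.
Then Σ (x_i + x_{i+1})·c_i = 6, so x̄ = 6 / (6·6) = 1/6.

1/6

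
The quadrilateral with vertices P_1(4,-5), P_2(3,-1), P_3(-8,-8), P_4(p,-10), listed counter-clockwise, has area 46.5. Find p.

The doubled signed area Σ (x_i y_{i+1} − x_{i+1} y_i) is linear in p.
With p=0 it equals 99; the coefficient of p is 3 (from the two edges through P_4).
So 3·p + 99 = 2·46.5 = 93 ⇒ p = -2.

-2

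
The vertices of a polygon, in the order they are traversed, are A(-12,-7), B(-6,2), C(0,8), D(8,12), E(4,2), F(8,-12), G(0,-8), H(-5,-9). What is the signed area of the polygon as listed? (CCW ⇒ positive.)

-225.5

A→B: (-12)(2) − (-6)(-7) = -66
B→C: (-6)(8) − (0)(2) = -48
C→D: (0)(12) − (8)(8) = -64
D→E: (8)(2) − (4)(12) = -32
E→F: (4)(-12) − (8)(2) = -64
F→G: (8)(-8) − (0)(-12) = -64
G→H: (0)(-9) − (-5)(-8) = -40
H→A: (-5)(-7) − (-12)(-9) = -73
Σ = -451
Signed area = Σ/2 = -225.5 (negative ⇒ clockwise traversal).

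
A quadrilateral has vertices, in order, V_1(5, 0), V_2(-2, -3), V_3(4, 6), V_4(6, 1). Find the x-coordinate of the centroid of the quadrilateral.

Apply Gauss's area formula. First the cross-terms c_i = x_i·y_{i+1} − x_{i+1}·y_i:
  -15, 0, -32, -5  ⇒  2A = -52, A = -26.
Then Σ (x_i + x_{i+1})·c_i = -420, so x̄ = -420 / (6·(-26)) = 35/13.

35/13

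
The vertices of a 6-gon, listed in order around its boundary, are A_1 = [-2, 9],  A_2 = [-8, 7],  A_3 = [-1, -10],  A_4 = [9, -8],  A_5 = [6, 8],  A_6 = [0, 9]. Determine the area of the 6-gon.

217.5

Apply the surveyor's formula: 2A = Σ (x_i·y_{i+1} − x_{i+1}·y_i), indices taken mod 6.
A_1→A_2: (-2)(7) − (-8)(9) = 58
A_2→A_3: (-8)(-10) − (-1)(7) = 87
A_3→A_4: (-1)(-8) − (9)(-10) = 98
A_4→A_5: (9)(8) − (6)(-8) = 120
A_5→A_6: (6)(9) − (0)(8) = 54
A_6→A_1: (0)(9) − (-2)(9) = 18
Σ = 435
Area = |Σ|/2 = 217.5.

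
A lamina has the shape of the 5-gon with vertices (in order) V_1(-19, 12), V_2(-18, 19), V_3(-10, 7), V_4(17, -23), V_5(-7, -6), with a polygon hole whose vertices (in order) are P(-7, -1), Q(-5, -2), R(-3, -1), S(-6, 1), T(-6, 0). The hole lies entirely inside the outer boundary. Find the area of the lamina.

Outer boundary:
Apply the surveyor's formula: 2A = Σ (x_i·y_{i+1} − x_{i+1}·y_i), indices taken mod 5.
Σ = (-145) + (64) + (111) + (-263) + (-198) = -431
Area = |Σ|/2 = 215.5.
Hole:
Apply Gauss's area formula: 2A = Σ (x_i·y_{i+1} − x_{i+1}·y_i), indices taken mod 5.
Σ = (9) + (-1) + (-9) + (6) + (6) = 11
Area = |Σ|/2 = 5.5.
Net area = 215.5 − 5.5 = 210.

210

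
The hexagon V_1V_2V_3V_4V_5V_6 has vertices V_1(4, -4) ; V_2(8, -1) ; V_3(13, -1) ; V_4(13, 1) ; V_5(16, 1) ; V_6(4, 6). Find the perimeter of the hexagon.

|V_1V_2| = √((4)² + (3)²) = √25 = 5
|V_2V_3| = √((5)² + (0)²) = √25 = 5
|V_3V_4| = √((0)² + (2)²) = √4 = 2
|V_4V_5| = √((3)² + (0)²) = √9 = 3
|V_5V_6| = √((-12)² + (5)²) = √169 = 13
|V_6V_1| = √((0)² + (-10)²) = √100 = 10
Perimeter = 5 + 5 + 2 + 3 + 13 + 10 = 38.

38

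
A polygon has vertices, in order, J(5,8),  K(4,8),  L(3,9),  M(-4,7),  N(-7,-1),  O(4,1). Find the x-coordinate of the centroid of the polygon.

Apply Gauss's area formula. First the cross-terms c_i = x_i·y_{i+1} − x_{i+1}·y_i:
  8, 12, 57, 53, -3, 27  ⇒  2A = 154, A = 77.
Then Σ (x_i + x_{i+1})·c_i = -232, so x̄ = -232 / (6·77) = -116/231.

-116/231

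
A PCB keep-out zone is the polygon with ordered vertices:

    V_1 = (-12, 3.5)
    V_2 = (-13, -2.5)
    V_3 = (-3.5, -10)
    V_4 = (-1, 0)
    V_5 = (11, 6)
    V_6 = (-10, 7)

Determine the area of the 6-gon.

183.375

Apply the shoelace (surveyor's) formula: 2A = Σ (x_i·y_{i+1} − x_{i+1}·y_i), indices taken mod 6.
V_1→V_2: (-12)(-2.5) − (-13)(3.5) = 75.5
V_2→V_3: (-13)(-10) − (-3.5)(-2.5) = 121.25
V_3→V_4: (-3.5)(0) − (-1)(-10) = -10
V_4→V_5: (-1)(6) − (11)(0) = -6
V_5→V_6: (11)(7) − (-10)(6) = 137
V_6→V_1: (-10)(3.5) − (-12)(7) = 49
Σ = 366.75
Area = |Σ|/2 = 183.375.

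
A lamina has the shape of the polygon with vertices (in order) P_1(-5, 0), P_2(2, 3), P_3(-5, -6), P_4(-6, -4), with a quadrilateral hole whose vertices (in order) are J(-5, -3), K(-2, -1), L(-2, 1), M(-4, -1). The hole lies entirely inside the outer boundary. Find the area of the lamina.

20

Outer boundary:
P_1→P_2: (-5)(3) − (2)(0) = -15
P_2→P_3: (2)(-6) − (-5)(3) = 3
P_3→P_4: (-5)(-4) − (-6)(-6) = -16
P_4→P_1: (-6)(0) − (-5)(-4) = -20
Σ = -48
Area = |Σ|/2 = 24.
Hole:
J→K: (-5)(-1) − (-2)(-3) = -1
K→L: (-2)(1) − (-2)(-1) = -4
L→M: (-2)(-1) − (-4)(1) = 6
M→J: (-4)(-3) − (-5)(-1) = 7
Σ = 8
Area = |Σ|/2 = 4.
Net area = 24 − 4 = 20.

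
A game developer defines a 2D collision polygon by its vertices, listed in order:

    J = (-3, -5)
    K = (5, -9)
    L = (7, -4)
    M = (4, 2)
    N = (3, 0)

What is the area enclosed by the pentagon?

52

Σ = (52) + (43) + (30) + (-6) + (-15) = 104
Area = |Σ|/2 = 52.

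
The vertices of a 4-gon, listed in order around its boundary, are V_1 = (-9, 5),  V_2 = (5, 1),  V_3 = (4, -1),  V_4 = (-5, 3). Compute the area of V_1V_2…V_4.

17

Apply the shoelace formula: 2A = Σ (x_i·y_{i+1} − x_{i+1}·y_i), indices taken mod 4.
Cross-terms: -34, -9, 7, 2  ⇒  Σ = -34
Area = |Σ|/2 = 17.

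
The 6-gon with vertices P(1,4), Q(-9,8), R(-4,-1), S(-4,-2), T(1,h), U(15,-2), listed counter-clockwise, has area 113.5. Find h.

-4

The doubled signed area Σ (x_i y_{i+1} − x_{i+1} y_i) is linear in h.
With h=0 it equals 151; the coefficient of h is -19 (from the two edges through T).
So -19·h + 151 = 2·113.5 = 227 ⇒ h = -4.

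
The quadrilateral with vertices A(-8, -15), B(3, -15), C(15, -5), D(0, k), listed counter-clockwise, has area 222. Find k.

3

The doubled signed area Σ (x_i y_{i+1} − x_{i+1} y_i) is linear in k.
With k=0 it equals 375; the coefficient of k is 23 (from the two edges through D).
So 23·k + 375 = 2·222 = 444 ⇒ k = 3.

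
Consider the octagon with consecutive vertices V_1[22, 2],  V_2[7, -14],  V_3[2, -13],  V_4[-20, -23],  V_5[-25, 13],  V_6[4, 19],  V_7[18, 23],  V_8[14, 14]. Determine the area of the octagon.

Cross-terms: -322, -63, -306, -835, -527, -250, -70, -280  ⇒  Σ = -2653
Area = |Σ|/2 = 1326.5.

1326.5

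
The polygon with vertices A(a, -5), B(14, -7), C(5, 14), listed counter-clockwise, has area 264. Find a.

The doubled signed area Σ (x_i y_{i+1} − x_{i+1} y_i) is linear in a.
With a=0 it equals 276; the coefficient of a is -21 (from the two edges through A).
So -21·a + 276 = 2·264 = 528 ⇒ a = -12.

-12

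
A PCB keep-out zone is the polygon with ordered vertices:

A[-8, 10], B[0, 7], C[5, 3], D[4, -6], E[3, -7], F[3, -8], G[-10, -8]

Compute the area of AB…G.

207

Apply the shoelace formula: 2A = Σ (x_i·y_{i+1} − x_{i+1}·y_i), indices taken mod 7.
Σ = (-56) + (-35) + (-42) + (-10) + (-3) + (-104) + (-164) = -414
Area = |Σ|/2 = 207.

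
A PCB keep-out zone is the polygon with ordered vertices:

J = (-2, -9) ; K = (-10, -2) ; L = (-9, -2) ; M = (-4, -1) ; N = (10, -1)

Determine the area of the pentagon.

80.5

Cross-terms: -86, 2, 1, 14, -92  ⇒  Σ = -161
Area = |Σ|/2 = 80.5.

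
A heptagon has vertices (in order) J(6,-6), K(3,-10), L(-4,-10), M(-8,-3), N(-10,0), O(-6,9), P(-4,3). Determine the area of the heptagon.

138

Apply the shoelace (surveyor's) formula: 2A = Σ (x_i·y_{i+1} − x_{i+1}·y_i), indices taken mod 7.
J→K: (6)(-10) − (3)(-6) = -42
K→L: (3)(-10) − (-4)(-10) = -70
L→M: (-4)(-3) − (-8)(-10) = -68
M→N: (-8)(0) − (-10)(-3) = -30
N→O: (-10)(9) − (-6)(0) = -90
O→P: (-6)(3) − (-4)(9) = 18
P→J: (-4)(-6) − (6)(3) = 6
Σ = -276
Area = |Σ|/2 = 138.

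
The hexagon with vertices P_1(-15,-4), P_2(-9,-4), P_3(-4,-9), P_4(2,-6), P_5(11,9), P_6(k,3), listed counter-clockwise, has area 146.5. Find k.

0

The doubled signed area Σ (x_i y_{i+1} − x_{i+1} y_i) is linear in k.
With k=0 it equals 293; the coefficient of k is -13 (from the two edges through P_6).
So -13·k + 293 = 2·146.5 = 293 ⇒ k = 0.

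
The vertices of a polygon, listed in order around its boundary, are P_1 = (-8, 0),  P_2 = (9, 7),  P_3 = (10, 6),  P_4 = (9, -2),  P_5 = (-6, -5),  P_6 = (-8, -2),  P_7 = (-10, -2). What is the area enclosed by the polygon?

Σ = (-56) + (-16) + (-74) + (-57) + (-28) + (-4) + (-16) = -251
Area = |Σ|/2 = 125.5.

125.5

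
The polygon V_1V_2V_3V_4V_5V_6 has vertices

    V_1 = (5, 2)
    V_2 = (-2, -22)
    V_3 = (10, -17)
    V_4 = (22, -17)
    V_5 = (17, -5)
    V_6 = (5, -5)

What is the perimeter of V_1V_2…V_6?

|V_1V_2| = √((-7)² + (-24)²) = √625 = 25
|V_2V_3| = √((12)² + (5)²) = √169 = 13
|V_3V_4| = √((12)² + (0)²) = √144 = 12
|V_4V_5| = √((-5)² + (12)²) = √169 = 13
|V_5V_6| = √((-12)² + (0)²) = √144 = 12
|V_6V_1| = √((0)² + (7)²) = √49 = 7
Perimeter = 25 + 13 + 12 + 13 + 12 + 7 = 82.

82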